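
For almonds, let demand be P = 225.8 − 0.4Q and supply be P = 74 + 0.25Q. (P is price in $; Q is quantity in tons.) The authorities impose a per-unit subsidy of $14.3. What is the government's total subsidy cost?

$3654.20

Competitive equilibrium: 225.8 − 0.4Q = 74 + 0.25Q → Q* = 233.5385, P* = 132.3846.
The subsidy lowers effective supply by 14.3: P = 59.7 + 0.25Q.
New quantity: 225.8 − 0.4Q = 59.7 + 0.25Q → Q' = 255.5385.
Total subsidy cost = 14.3 × 255.5385 = $3654.20.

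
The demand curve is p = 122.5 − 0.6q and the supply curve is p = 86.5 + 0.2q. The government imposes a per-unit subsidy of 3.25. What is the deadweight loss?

Competitive equilibrium: 122.5 − 0.6q = 86.5 + 0.2q → q* = 45, p* = 95.5.
The subsidy lowers effective supply by 3.25: p = 83.25 + 0.2q.
New quantity: 122.5 − 0.6q = 83.25 + 0.2q → q' = 49.0625.
Overproduction Δq = 49.0625 − 45 = 4.0625; wedge = subsidy = 3.25.
DWL = ½ × 4.0625 × 3.25 = 6.60.

6.60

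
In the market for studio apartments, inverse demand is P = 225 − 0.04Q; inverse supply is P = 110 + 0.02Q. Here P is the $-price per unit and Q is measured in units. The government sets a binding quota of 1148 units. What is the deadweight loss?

Competitive equilibrium: 225 − 0.04Q = 110 + 0.02Q → Q* = 1916.6667, P* = 148.3333.
At Q = 1148: demand price = 225 − 0.04·1148 = 179.08; supply price = 110 + 0.02·1148 = 132.96.
ΔQ = 1916.6667 − 1148 = 768.6667; wedge = 179.08 − 132.96 = 46.12.
Deadweight loss = ½ × 768.6667 × 46.12 = $17725.45.

$17725.45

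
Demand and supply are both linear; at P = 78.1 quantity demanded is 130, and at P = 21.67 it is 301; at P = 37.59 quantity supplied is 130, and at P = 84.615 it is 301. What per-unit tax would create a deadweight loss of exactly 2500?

55

Demand slope = (21.67 − 78.1)/(301 − 130) = −0.33, so P = 121 − 0.33Q.
Supply slope = (84.615 − 37.59)/(301 − 130) = 0.275, so P = 1.84 + 0.275Q.
Competitive equilibrium: 121 − 0.33Q = 1.84 + 0.275Q → Q* = 196.9587, P* = 56.0036.
A tax t gives ΔQ = t/0.605 and wedge t, so DWL = t²/1.21.
t²/1.21 = 2500 → t² = 3025 → t = 55.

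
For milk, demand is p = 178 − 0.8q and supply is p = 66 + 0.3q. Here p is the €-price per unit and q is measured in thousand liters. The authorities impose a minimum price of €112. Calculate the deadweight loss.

€205.26 thousand

Competitive equilibrium: 178 − 0.8q = 66 + 0.3q → q* = 101.8182, p* = 96.5455.
At the floor p = 112, quantity demanded = (178 − 112)/0.8 = 82.5.
Sellers' marginal cost at q' = 82.5: 66 + 0.3·82.5 = 90.75.
Δq = 101.8182 − 82.5 = 19.3182; wedge = 112 − 90.75 = 21.25.
Deadweight loss = ½ × 19.3182 × 21.25 = €205.26 thousand.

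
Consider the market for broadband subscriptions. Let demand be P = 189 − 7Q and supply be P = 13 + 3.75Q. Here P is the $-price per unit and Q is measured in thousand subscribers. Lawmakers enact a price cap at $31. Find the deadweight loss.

$719.78 thousand

Competitive equilibrium: 189 − 7Q = 13 + 3.75Q → Q* = 16.3721, P* = 74.3953.
At the ceiling P = 31, quantity supplied = (31 − 13)/3.75 = 4.8.
Willingness to pay at Q' = 4.8: 189 − 7·4.8 = 155.4.
ΔQ = 16.3721 − 4.8 = 11.5721; wedge = 155.4 − 31 = 124.4.
Welfare loss = ½ × 11.5721 × 124.4 = $719.78 thousand.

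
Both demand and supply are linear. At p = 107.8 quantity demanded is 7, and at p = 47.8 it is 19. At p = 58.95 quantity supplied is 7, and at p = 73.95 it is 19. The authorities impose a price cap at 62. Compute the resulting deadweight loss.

Demand slope = (47.8 − 107.8)/(19 − 7) = −5, so p = 142.8 − 5q.
Supply slope = (73.95 − 58.95)/(19 − 7) = 1.25, so p = 50.2 + 1.25q.
Competitive equilibrium: 142.8 − 5q = 50.2 + 1.25q → q* = 14.816, p* = 68.72.
At the ceiling p = 62, quantity supplied = (62 − 50.2)/1.25 = 9.44.
Willingness to pay at q' = 9.44: 142.8 − 5·9.44 = 95.6.
Δq = 14.816 − 9.44 = 5.376; wedge = 95.6 − 62 = 33.6.
Deadweight loss = ½ × 5.376 × 33.6 = 90.32.

90.32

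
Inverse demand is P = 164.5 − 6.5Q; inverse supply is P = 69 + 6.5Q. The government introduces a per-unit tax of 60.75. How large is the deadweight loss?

Competitive equilibrium: 164.5 − 6.5Q = 69 + 6.5Q → Q* = 7.34615, P* = 116.75.
With the tax, the buyer price exceeds the seller price by 60.75: (164.5 − 6.5Q) − (69 + 6.5Q) = 60.75 → Q' = 2.67308.
ΔQ = 7.34615 − 2.67308 = 4.67307; the wedge equals the tax, 60.75.
Welfare loss = ½ × 4.67307 × 60.75 = 141.94.

141.94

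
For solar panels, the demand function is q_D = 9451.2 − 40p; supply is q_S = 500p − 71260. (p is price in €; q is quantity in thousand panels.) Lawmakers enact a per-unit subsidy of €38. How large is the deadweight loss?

In inverse form: demand p = 236.28 − 0.025q, supply p = 142.52 + 0.002q.
Competitive equilibrium: 236.28 − 0.025q = 142.52 + 0.002q → q* = 3472.5926, p* = 149.4652.
The subsidy lowers effective supply by 38: p = 104.52 + 0.002q.
New quantity: 236.28 − 0.025q = 104.52 + 0.002q → q' = 4880.
Overproduction Δq = 4880 − 3472.5926 = 1407.4074; wedge = subsidy = 38.
Welfare loss = ½ × 1407.4074 × 38 = €26740.74 thousand.

€26740.74 thousand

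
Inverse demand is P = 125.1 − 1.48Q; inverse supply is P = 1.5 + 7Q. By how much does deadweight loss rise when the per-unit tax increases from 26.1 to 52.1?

Competitive equilibrium: 125.1 − 1.48Q = 1.5 + 7Q → Q* = 14.5755, P* = 103.5283.
For a per-unit tax t: ΔQ = t/8.48, so DWL = ½·t·(t/8.48) = t²/16.96.
At t = 26.1: DWL = 40.166. At t = 52.1: DWL = 160.048.
Increase = 160.048 − 40.166 = 119.88.

119.88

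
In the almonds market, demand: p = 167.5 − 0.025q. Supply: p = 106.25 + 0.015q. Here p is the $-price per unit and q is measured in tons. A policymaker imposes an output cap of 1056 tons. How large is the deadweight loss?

$4517.25

Competitive equilibrium: 167.5 − 0.025q = 106.25 + 0.015q → q* = 1531.25, p* = 129.2188.
At q = 1056: demand price = 167.5 − 0.025·1056 = 141.1; supply price = 106.25 + 0.015·1056 = 122.09.
Δq = 1531.25 − 1056 = 475.25; wedge = 141.1 − 122.09 = 19.01.
Deadweight loss = ½ × 475.25 × 19.01 = $4517.25.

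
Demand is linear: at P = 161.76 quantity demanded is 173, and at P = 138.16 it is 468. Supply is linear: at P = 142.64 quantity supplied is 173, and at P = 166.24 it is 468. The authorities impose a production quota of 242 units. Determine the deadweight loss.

204.02

Demand slope = (138.16 − 161.76)/(468 − 173) = −0.08, so P = 175.6 − 0.08Q.
Supply slope = (166.24 − 142.64)/(468 − 173) = 0.08, so P = 128.8 + 0.08Q.
Competitive equilibrium: 175.6 − 0.08Q = 128.8 + 0.08Q → Q* = 292.5, P* = 152.2.
At Q = 242: demand price = 175.6 − 0.08·242 = 156.24; supply price = 128.8 + 0.08·242 = 148.16.
ΔQ = 292.5 − 242 = 50.5; wedge = 156.24 − 148.16 = 8.08.
The triangle = ½ × 50.5 × 8.08 = 204.02.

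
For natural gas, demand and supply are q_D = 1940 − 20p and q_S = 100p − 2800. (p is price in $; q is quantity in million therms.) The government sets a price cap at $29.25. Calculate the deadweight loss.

$31518.75 million

In inverse form: demand p = 97 − 0.05q, supply p = 28 + 0.01q.
Competitive equilibrium: 97 − 0.05q = 28 + 0.01q → q* = 1150, p* = 39.5.
At the ceiling p = 29.25, quantity supplied = (29.25 − 28)/0.01 = 125.
Willingness to pay at q' = 125: 97 − 0.05·125 = 90.75.
Δq = 1150 − 125 = 1025; wedge = 90.75 − 29.25 = 61.5.
Welfare loss = ½ × 1025 × 61.5 = $31518.75 million.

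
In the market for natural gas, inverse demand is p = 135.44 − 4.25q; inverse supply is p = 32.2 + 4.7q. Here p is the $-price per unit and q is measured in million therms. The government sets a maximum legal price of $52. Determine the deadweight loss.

$239.94 million

Competitive equilibrium: 135.44 − 4.25q = 32.2 + 4.7q → q* = 11.5352, p* = 86.4154.
At the ceiling p = 52, quantity supplied = (52 − 32.2)/4.7 = 4.2128.
Willingness to pay at q' = 4.2128: 135.44 − 4.25·4.2128 = 117.5356.
Δq = 11.5352 − 4.2128 = 7.3224; wedge = 117.5356 − 52 = 65.5356.
The triangle = ½ × 7.3224 × 65.5356 = $239.94 million.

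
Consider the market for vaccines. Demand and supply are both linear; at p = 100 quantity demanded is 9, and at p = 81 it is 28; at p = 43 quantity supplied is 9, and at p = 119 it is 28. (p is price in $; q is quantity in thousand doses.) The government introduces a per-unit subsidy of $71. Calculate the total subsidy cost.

Demand slope = (81 − 100)/(28 − 9) = −1, so p = 109 − q.
Supply slope = (119 − 43)/(28 − 9) = 4, so p = 7 + 4q.
Competitive equilibrium: 109 − q = 7 + 4q → q* = 20.4, p* = 88.6.
The subsidy lowers effective supply by 71: p = 4q − 64.
New quantity: 109 − q = 4q − 64 → q' = 34.6.
Total subsidy cost = 71 × 34.6 = $2456.60 thousand.

$2456.60 thousand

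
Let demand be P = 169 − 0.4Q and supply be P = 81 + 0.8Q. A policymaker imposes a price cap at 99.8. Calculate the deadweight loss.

Competitive equilibrium: 169 − 0.4Q = 81 + 0.8Q → Q* = 73.3333, P* = 139.6667.
At the ceiling P = 99.8, quantity supplied = (99.8 − 81)/0.8 = 23.5.
Willingness to pay at Q' = 23.5: 169 − 0.4·23.5 = 159.6.
ΔQ = 73.3333 − 23.5 = 49.8333; wedge = 159.6 − 99.8 = 59.8.
Deadweight loss = ½ × 49.8333 × 59.8 = 1490.02.

1490.02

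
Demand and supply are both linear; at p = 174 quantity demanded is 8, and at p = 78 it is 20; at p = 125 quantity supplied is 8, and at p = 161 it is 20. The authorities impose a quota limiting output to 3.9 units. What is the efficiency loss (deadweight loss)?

Demand slope = (78 − 174)/(20 − 8) = −8, so p = 238 − 8q.
Supply slope = (161 − 125)/(20 − 8) = 3, so p = 101 + 3q.
Competitive equilibrium: 238 − 8q = 101 + 3q → q* = 12.4545, p* = 138.3636.
At q = 3.9: demand price = 238 − 8·3.9 = 206.8; supply price = 101 + 3·3.9 = 112.7.
Δq = 12.4545 − 3.9 = 8.5545; wedge = 206.8 − 112.7 = 94.1.
Deadweight loss = ½ × 8.5545 × 94.1 = 402.49.

402.49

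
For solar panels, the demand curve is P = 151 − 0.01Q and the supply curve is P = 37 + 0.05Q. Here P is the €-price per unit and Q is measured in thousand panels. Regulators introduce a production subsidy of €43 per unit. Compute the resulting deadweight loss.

€15408.33 thousand

Competitive equilibrium: 151 − 0.01Q = 37 + 0.05Q → Q* = 1900, P* = 132.
The subsidy lowers effective supply by 43: P = 0.05Q − 6.
New quantity: 151 − 0.01Q = 0.05Q − 6 → Q' = 2616.6667.
Overproduction ΔQ = 2616.6667 − 1900 = 716.6667; wedge = subsidy = 43.
Welfare loss = ½ × 716.6667 × 43 = €15408.33 thousand.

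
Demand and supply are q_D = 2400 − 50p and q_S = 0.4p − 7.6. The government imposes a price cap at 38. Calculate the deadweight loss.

19.24

In inverse form: demand p = 48 − 0.02q, supply p = 19 + 2.5q.
Competitive equilibrium: 48 − 0.02q = 19 + 2.5q → q* = 11.5079, p* = 47.7698.
At the ceiling p = 38, quantity supplied = (38 − 19)/2.5 = 7.6.
Willingness to pay at q' = 7.6: 48 − 0.02·7.6 = 47.848.
Δq = 11.5079 − 7.6 = 3.9079; wedge = 47.848 − 38 = 9.848.
The triangle = ½ × 3.9079 × 9.848 = 19.24.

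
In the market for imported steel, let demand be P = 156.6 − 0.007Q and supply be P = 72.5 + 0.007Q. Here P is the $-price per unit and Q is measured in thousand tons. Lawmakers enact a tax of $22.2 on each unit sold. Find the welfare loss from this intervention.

$17601.43 thousand

Competitive equilibrium: 156.6 − 0.007Q = 72.5 + 0.007Q → Q* = 6007.1429, P* = 114.55.
With the tax, the buyer price exceeds the seller price by 22.2: (156.6 − 0.007Q) − (72.5 + 0.007Q) = 22.2 → Q' = 4421.4286.
ΔQ = 6007.1429 − 4421.4286 = 1585.7143; the wedge equals the tax, 22.2.
Deadweight loss = ½ × 1585.7143 × 22.2 = $17601.43 thousand.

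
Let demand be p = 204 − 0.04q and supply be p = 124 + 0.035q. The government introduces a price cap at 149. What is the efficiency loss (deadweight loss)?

Competitive equilibrium: 204 − 0.04q = 124 + 0.035q → q* = 1066.66667, p* = 161.33333.
At the ceiling p = 149, quantity supplied = (149 − 124)/0.035 = 714.28571.
Willingness to pay at q' = 714.28571: 204 − 0.04·714.28571 = 175.42857.
Δq = 1066.66667 − 714.28571 = 352.38096; wedge = 175.42857 − 149 = 26.42857.
Welfare loss = ½ × 352.38096 × 26.42857 = 4656.46.

4656.46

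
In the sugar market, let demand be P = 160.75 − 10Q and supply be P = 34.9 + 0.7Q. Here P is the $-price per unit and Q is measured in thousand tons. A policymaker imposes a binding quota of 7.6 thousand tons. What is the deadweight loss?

Competitive equilibrium: 160.75 − 10Q = 34.9 + 0.7Q → Q* = 11.7617, P* = 43.1332.
At Q = 7.6: demand price = 160.75 − 10·7.6 = 84.75; supply price = 34.9 + 0.7·7.6 = 40.22.
ΔQ = 11.7617 − 7.6 = 4.1617; wedge = 84.75 − 40.22 = 44.53.
Welfare loss = ½ × 4.1617 × 44.53 = $92.66 thousand.

$92.66 thousand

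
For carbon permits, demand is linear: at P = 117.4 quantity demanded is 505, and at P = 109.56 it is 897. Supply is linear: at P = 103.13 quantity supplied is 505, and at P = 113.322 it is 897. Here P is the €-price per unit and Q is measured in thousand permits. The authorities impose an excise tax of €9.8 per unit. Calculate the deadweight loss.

€1043.91 thousand

Demand slope = (109.56 − 117.4)/(897 − 505) = −0.02, so P = 127.5 − 0.02Q.
Supply slope = (113.322 − 103.13)/(897 − 505) = 0.026, so P = 90 + 0.026Q.
Competitive equilibrium: 127.5 − 0.02Q = 90 + 0.026Q → Q* = 815.2174, P* = 111.1957.
With the tax, the buyer price exceeds the seller price by 9.8: (127.5 − 0.02Q) − (90 + 0.026Q) = 9.8 → Q' = 602.1739.
ΔQ = 815.2174 − 602.1739 = 213.0435; the wedge equals the tax, 9.8.
The triangle = ½ × 213.0435 × 9.8 = €1043.91 thousand.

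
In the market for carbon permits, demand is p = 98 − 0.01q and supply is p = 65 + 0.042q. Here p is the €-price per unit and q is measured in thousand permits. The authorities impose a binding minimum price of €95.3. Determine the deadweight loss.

€3456.55 thousand

Competitive equilibrium: 98 − 0.01q = 65 + 0.042q → q* = 634.6154, p* = 91.6538.
At the floor p = 95.3, quantity demanded = (98 − 95.3)/0.01 = 270.
Sellers' marginal cost at q' = 270: 65 + 0.042·270 = 76.34.
Δq = 634.6154 − 270 = 364.6154; wedge = 95.3 − 76.34 = 18.96.
The triangle = ½ × 364.6154 × 18.96 = €3456.55 thousand.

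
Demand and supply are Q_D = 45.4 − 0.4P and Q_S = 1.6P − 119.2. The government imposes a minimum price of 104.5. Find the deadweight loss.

In inverse form: demand P = 113.5 − 2.5Q, supply P = 74.5 + 0.625Q.
Competitive equilibrium: 113.5 − 2.5Q = 74.5 + 0.625Q → Q* = 12.48, P* = 82.3.
At the floor P = 104.5, quantity demanded = (113.5 − 104.5)/2.5 = 3.6.
Sellers' marginal cost at Q' = 3.6: 74.5 + 0.625·3.6 = 76.75.
ΔQ = 12.48 − 3.6 = 8.88; wedge = 104.5 − 76.75 = 27.75.
The triangle = ½ × 8.88 × 27.75 = 123.21.

123.21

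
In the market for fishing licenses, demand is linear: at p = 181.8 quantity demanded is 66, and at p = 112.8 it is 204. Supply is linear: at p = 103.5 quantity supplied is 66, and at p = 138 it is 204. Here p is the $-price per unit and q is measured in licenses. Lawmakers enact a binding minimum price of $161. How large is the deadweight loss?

$1478.94

Demand slope = (112.8 − 181.8)/(204 − 66) = −0.5, so p = 214.8 − 0.5q.
Supply slope = (138 − 103.5)/(204 − 66) = 0.25, so p = 87 + 0.25q.
Competitive equilibrium: 214.8 − 0.5q = 87 + 0.25q → q* = 170.4, p* = 129.6.
At the floor p = 161, quantity demanded = (214.8 − 161)/0.5 = 107.6.
Sellers' marginal cost at q' = 107.6: 87 + 0.25·107.6 = 113.9.
Δq = 170.4 − 107.6 = 62.8; wedge = 161 − 113.9 = 47.1.
Welfare loss = ½ × 62.8 × 47.1 = $1478.94.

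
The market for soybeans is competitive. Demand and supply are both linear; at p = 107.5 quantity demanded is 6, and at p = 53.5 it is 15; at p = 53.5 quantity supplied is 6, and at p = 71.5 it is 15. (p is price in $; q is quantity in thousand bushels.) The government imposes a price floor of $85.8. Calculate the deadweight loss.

$39.27 thousand

Demand slope = (53.5 − 107.5)/(15 − 6) = −6, so p = 143.5 − 6q.
Supply slope = (71.5 − 53.5)/(15 − 6) = 2, so p = 41.5 + 2q.
Competitive equilibrium: 143.5 − 6q = 41.5 + 2q → q* = 12.75, p* = 67.
At the floor p = 85.8, quantity demanded = (143.5 − 85.8)/6 = 9.6167.
Sellers' marginal cost at q' = 9.6167: 41.5 + 2·9.6167 = 60.7334.
Δq = 12.75 − 9.6167 = 3.1333; wedge = 85.8 − 60.7334 = 25.0666.
DWL = ½ × 3.1333 × 25.0666 = $39.27 thousand.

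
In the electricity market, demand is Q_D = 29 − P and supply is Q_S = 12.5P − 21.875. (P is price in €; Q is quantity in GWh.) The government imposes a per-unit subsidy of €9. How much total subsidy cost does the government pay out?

€302.08

In inverse form: demand P = 29 − Q, supply P = 1.75 + 0.08Q.
Competitive equilibrium: 29 − Q = 1.75 + 0.08Q → Q* = 25.2315, P* = 3.7685.
The subsidy lowers effective supply by 9: P = 0.08Q − 7.25.
New quantity: 29 − Q = 0.08Q − 7.25 → Q' = 33.5648.
Total subsidy cost = 9 × 33.5648 = €302.08.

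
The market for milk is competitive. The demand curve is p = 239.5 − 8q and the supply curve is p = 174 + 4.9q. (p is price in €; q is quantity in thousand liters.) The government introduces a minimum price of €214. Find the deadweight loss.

Competitive equilibrium: 239.5 − 8q = 174 + 4.9q → q* = 5.0775, p* = 198.8798.
At the floor p = 214, quantity demanded = (239.5 − 214)/8 = 3.1875.
Sellers' marginal cost at q' = 3.1875: 174 + 4.9·3.1875 = 189.6188.
Δq = 5.0775 − 3.1875 = 1.89; wedge = 214 − 189.6188 = 24.3812.
Welfare loss = ½ × 1.89 × 24.3812 = €23.04 thousand.

€23.04 thousand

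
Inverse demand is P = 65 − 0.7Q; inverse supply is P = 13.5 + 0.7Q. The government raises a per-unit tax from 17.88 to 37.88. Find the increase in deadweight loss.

398.29

Competitive equilibrium: 65 − 0.7Q = 13.5 + 0.7Q → Q* = 36.7857, P* = 39.25.
For a per-unit tax t: ΔQ = t/1.4, so DWL = ½·t·(t/1.4) = t²/2.8.
At t = 17.88: DWL = 114.177. At t = 37.88: DWL = 512.462.
Increase = 512.462 − 114.177 = 398.29.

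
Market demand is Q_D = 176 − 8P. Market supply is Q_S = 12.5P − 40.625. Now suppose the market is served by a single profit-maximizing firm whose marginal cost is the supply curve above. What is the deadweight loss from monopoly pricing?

123.03

In inverse form: demand P = 22 − 0.125Q, supply P = 3.25 + 0.08Q.
Competitive equilibrium: 22 − 0.125Q = 3.25 + 0.08Q → Q* = 91.4634, P* = 10.5671.
Marginal revenue: MR = 22 − 0.25Q. Set MR = MC: 22 − 0.25Q = 3.25 + 0.08Q → Q_m = 56.8182.
Price P_m = 22 − 0.125·56.8182 = 14.8977; MC(Q_m) = 3.25 + 0.08·56.8182 = 7.7955.
Competitive Q* = 91.4634, so ΔQ = 34.6452; wedge = 14.8977 − 7.7955 = 7.1022.
The triangle = ½ × 34.6452 × 7.1022 = 123.03.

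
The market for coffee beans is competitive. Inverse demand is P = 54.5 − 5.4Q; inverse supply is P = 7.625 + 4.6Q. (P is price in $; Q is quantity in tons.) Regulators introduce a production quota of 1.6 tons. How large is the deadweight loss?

$47.66

Competitive equilibrium: 54.5 − 5.4Q = 7.625 + 4.6Q → Q* = 4.6875, P* = 29.1875.
At Q = 1.6: demand price = 54.5 − 5.4·1.6 = 45.86; supply price = 7.625 + 4.6·1.6 = 14.985.
ΔQ = 4.6875 − 1.6 = 3.0875; wedge = 45.86 − 14.985 = 30.875.
The triangle = ½ × 3.0875 × 30.875 = $47.66.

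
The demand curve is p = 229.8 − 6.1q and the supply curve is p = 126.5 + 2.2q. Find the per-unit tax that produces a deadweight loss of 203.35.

Competitive equilibrium: 229.8 − 6.1q = 126.5 + 2.2q → q* = 12.4458, p* = 153.8807.
A tax t gives Δq = t/8.3 and wedge t, so DWL = t²/16.6.
t²/16.6 = 203.35 → t² = 3375.61 → t = 58.1.

58.1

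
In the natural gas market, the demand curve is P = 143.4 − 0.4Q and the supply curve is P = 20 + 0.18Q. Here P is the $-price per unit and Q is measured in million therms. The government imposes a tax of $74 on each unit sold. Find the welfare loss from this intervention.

$4720.69 million

Competitive equilibrium: 143.4 − 0.4Q = 20 + 0.18Q → Q* = 212.7586, P* = 58.2966.
With the tax, the buyer price exceeds the seller price by 74: (143.4 − 0.4Q) − (20 + 0.18Q) = 74 → Q' = 85.1724.
ΔQ = 212.7586 − 85.1724 = 127.5862; the wedge equals the tax, 74.
DWL = ½ × 127.5862 × 74 = $4720.69 million.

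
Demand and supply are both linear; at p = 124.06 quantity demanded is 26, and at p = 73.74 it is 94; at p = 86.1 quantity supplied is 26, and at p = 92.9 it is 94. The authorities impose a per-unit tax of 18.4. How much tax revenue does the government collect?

Demand slope = (73.74 − 124.06)/(94 − 26) = −0.74, so p = 143.3 − 0.74q.
Supply slope = (92.9 − 86.1)/(94 − 26) = 0.1, so p = 83.5 + 0.1q.
Competitive equilibrium: 143.3 − 0.74q = 83.5 + 0.1q → q* = 71.1905, p* = 90.619.
With the tax, the buyer price exceeds the seller price by 18.4: (143.3 − 0.74q) − (83.5 + 0.1q) = 18.4 → q' = 49.2857.
Tax revenue = 18.4 × 49.2857 = 906.86.

906.86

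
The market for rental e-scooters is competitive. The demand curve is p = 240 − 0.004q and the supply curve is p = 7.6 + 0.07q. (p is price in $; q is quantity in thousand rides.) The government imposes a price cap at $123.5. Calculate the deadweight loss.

Competitive equilibrium: 240 − 0.004q = 7.6 + 0.07q → q* = 3140.54054, p* = 227.43784.
At the ceiling p = 123.5, quantity supplied = (123.5 − 7.6)/0.07 = 1655.71429.
Willingness to pay at q' = 1655.71429: 240 − 0.004·1655.71429 = 233.37714.
Δq = 3140.54054 − 1655.71429 = 1484.82625; wedge = 233.37714 − 123.5 = 109.87714.
The triangle = ½ × 1484.82625 × 109.87714 = $81574.23 thousand.

$81574.23 thousand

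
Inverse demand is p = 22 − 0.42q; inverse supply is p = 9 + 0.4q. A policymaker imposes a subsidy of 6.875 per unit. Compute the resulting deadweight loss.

Competitive equilibrium: 22 − 0.42q = 9 + 0.4q → q* = 15.8537, p* = 15.3415.
The subsidy lowers effective supply by 6.875: p = 2.125 + 0.4q.
New quantity: 22 − 0.42q = 2.125 + 0.4q → q' = 24.2378.
Overproduction Δq = 24.2378 − 15.8537 = 8.3841; wedge = subsidy = 6.875.
Deadweight loss = ½ × 8.3841 × 6.875 = 28.82.

28.82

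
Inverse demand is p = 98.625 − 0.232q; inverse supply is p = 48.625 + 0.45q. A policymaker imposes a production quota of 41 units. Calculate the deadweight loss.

356.07

Competitive equilibrium: 98.625 − 0.232q = 48.625 + 0.45q → q* = 73.3138, p* = 81.6162.
At q = 41: demand price = 98.625 − 0.232·41 = 89.113; supply price = 48.625 + 0.45·41 = 67.075.
Δq = 73.3138 − 41 = 32.3138; wedge = 89.113 − 67.075 = 22.038.
The triangle = ½ × 32.3138 × 22.038 = 356.07.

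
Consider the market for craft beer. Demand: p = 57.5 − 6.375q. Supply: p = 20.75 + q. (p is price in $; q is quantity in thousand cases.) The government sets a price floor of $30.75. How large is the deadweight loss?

Competitive equilibrium: 57.5 − 6.375q = 20.75 + q → q* = 4.9831, p* = 25.7331.
At the floor p = 30.75, quantity demanded = (57.5 − 30.75)/6.375 = 4.1961.
Sellers' marginal cost at q' = 4.1961: 20.75 + 1·4.1961 = 24.9461.
Δq = 4.9831 − 4.1961 = 0.787; wedge = 30.75 − 24.9461 = 5.8039.
Welfare loss = ½ × 0.787 × 5.8039 = $2.28 thousand.

$2.28 thousand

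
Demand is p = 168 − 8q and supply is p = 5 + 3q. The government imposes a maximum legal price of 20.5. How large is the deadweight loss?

512.33

Competitive equilibrium: 168 − 8q = 5 + 3q → q* = 14.8182, p* = 49.4545.
At the ceiling p = 20.5, quantity supplied = (20.5 − 5)/3 = 5.1667.
Willingness to pay at q' = 5.1667: 168 − 8·5.1667 = 126.6664.
Δq = 14.8182 − 5.1667 = 9.6515; wedge = 126.6664 − 20.5 = 106.1664.
The triangle = ½ × 9.6515 × 106.1664 = 512.33.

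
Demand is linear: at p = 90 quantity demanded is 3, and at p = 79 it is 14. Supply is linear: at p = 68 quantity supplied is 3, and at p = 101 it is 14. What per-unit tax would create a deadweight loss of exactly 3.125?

Demand slope = (79 − 90)/(14 − 3) = −1, so p = 93 − q.
Supply slope = (101 − 68)/(14 − 3) = 3, so p = 59 + 3q.
Competitive equilibrium: 93 − q = 59 + 3q → q* = 8.5, p* = 84.5.
A tax t gives Δq = t/4 and wedge t, so DWL = t²/8.
t²/8 = 3.125 → t² = 25 → t = 5.

5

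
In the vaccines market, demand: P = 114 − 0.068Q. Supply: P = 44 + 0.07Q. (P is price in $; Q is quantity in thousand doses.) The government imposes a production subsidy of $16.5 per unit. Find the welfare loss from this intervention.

$986.41 thousand

Competitive equilibrium: 114 − 0.068Q = 44 + 0.07Q → Q* = 507.2464, P* = 79.5072.
The subsidy lowers effective supply by 16.5: P = 27.5 + 0.07Q.
New quantity: 114 − 0.068Q = 27.5 + 0.07Q → Q' = 626.8116.
Overproduction ΔQ = 626.8116 − 507.2464 = 119.5652; wedge = subsidy = 16.5.
The triangle = ½ × 119.5652 × 16.5 = $986.41 thousand.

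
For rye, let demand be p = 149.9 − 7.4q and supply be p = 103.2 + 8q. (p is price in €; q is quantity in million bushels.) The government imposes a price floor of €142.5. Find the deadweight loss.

Competitive equilibrium: 149.9 − 7.4q = 103.2 + 8q → q* = 3.0325, p* = 127.4597.
At the floor p = 142.5, quantity demanded = (149.9 − 142.5)/7.4 = 1.
Sellers' marginal cost at q' = 1: 103.2 + 8·1 = 111.2.
Δq = 3.0325 − 1 = 2.0325; wedge = 142.5 − 111.2 = 31.3.
DWL = ½ × 2.0325 × 31.3 = €31.81 million.

€31.81 million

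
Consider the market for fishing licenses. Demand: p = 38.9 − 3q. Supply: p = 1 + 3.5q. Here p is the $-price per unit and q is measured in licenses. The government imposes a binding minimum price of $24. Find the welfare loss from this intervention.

$2.43

Competitive equilibrium: 38.9 − 3q = 1 + 3.5q → q* = 5.8308, p* = 21.4077.
At the floor p = 24, quantity demanded = (38.9 − 24)/3 = 4.9667.
Sellers' marginal cost at q' = 4.9667: 1 + 3.5·4.9667 = 18.3835.
Δq = 5.8308 − 4.9667 = 0.8641; wedge = 24 − 18.3835 = 5.6165.
Deadweight loss = ½ × 0.8641 × 5.6165 = $2.43.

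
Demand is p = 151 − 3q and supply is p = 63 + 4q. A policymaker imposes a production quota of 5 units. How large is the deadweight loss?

200.64

Competitive equilibrium: 151 − 3q = 63 + 4q → q* = 12.5714, p* = 113.2857.
At q = 5: demand price = 151 − 3·5 = 136; supply price = 63 + 4·5 = 83.
Δq = 12.5714 − 5 = 7.5714; wedge = 136 − 83 = 53.
DWL = ½ × 7.5714 × 53 = 200.64.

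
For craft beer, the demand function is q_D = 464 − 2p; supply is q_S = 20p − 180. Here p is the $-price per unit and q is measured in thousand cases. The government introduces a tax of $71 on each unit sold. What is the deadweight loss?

In inverse form: demand p = 232 − 0.5q, supply p = 9 + 0.05q.
Competitive equilibrium: 232 − 0.5q = 9 + 0.05q → q* = 405.4545, p* = 29.2727.
With the tax, the buyer price exceeds the seller price by 71: (232 − 0.5q) − (9 + 0.05q) = 71 → q' = 276.3636.
Δq = 405.4545 − 276.3636 = 129.0909; the wedge equals the tax, 71.
The triangle = ½ × 129.0909 × 71 = $4582.73 thousand.

$4582.73 thousand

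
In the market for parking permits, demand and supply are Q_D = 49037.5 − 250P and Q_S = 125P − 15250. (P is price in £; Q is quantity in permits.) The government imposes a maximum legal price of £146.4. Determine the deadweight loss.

£58750.10

In inverse form: demand P = 196.15 − 0.004Q, supply P = 122 + 0.008Q.
Competitive equilibrium: 196.15 − 0.004Q = 122 + 0.008Q → Q* = 6179.1667, P* = 171.4333.
At the ceiling P = 146.4, quantity supplied = (146.4 − 122)/0.008 = 3050.
Willingness to pay at Q' = 3050: 196.15 − 0.004·3050 = 183.95.
ΔQ = 6179.1667 − 3050 = 3129.1667; wedge = 183.95 − 146.4 = 37.55.
The triangle = ½ × 3129.1667 × 37.55 = £58750.10.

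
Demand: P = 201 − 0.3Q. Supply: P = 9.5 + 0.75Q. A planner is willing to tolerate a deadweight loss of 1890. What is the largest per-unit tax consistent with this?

Competitive equilibrium: 201 − 0.3Q = 9.5 + 0.75Q → Q* = 182.381, P* = 146.2857.
A tax t gives ΔQ = t/1.05 and wedge t, so DWL = t²/2.1.
t²/2.1 = 1890 → t² = 3969 → t = 63.

63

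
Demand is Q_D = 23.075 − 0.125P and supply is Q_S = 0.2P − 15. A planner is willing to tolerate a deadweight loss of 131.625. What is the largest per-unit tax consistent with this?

In inverse form: demand P = 184.6 − 8Q, supply P = 75 + 5Q.
Competitive equilibrium: 184.6 − 8Q = 75 + 5Q → Q* = 8.4308, P* = 117.1538.
A tax t gives ΔQ = t/13 and wedge t, so DWL = t²/26.
t²/26 = 131.625 → t² = 3422.25 → t = 58.5.

58.5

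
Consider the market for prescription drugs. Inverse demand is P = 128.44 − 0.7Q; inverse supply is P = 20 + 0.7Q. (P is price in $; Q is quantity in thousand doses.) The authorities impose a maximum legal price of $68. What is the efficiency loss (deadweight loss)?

Competitive equilibrium: 128.44 − 0.7Q = 20 + 0.7Q → Q* = 77.4571, P* = 74.22.
At the ceiling P = 68, quantity supplied = (68 − 20)/0.7 = 68.5714.
Willingness to pay at Q' = 68.5714: 128.44 − 0.7·68.5714 = 80.44.
ΔQ = 77.4571 − 68.5714 = 8.8857; wedge = 80.44 − 68 = 12.44.
DWL = ½ × 8.8857 × 12.44 = $55.27 thousand.

$55.27 thousand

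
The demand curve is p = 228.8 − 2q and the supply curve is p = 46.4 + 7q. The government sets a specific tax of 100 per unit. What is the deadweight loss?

Competitive equilibrium: 228.8 − 2q = 46.4 + 7q → q* = 20.2667, p* = 188.2667.
With the tax, the buyer price exceeds the seller price by 100: (228.8 − 2q) − (46.4 + 7q) = 100 → q' = 9.1556.
Δq = 20.2667 − 9.1556 = 11.1111; the wedge equals the tax, 100.
The triangle = ½ × 11.1111 × 100 = 555.56.

555.56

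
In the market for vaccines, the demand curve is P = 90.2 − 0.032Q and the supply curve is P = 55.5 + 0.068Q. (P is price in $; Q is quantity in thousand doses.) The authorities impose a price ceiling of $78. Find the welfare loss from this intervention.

$12.99 thousand

Competitive equilibrium: 90.2 − 0.032Q = 55.5 + 0.068Q → Q* = 347, P* = 79.096.
At the ceiling P = 78, quantity supplied = (78 − 55.5)/0.068 = 330.8824.
Willingness to pay at Q' = 330.8824: 90.2 − 0.032·330.8824 = 79.6118.
ΔQ = 347 − 330.8824 = 16.1176; wedge = 79.6118 − 78 = 1.6118.
The triangle = ½ × 16.1176 × 1.6118 = $12.99 thousand.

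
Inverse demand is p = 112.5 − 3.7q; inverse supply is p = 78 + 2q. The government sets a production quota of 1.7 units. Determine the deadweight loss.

53.99

Competitive equilibrium: 112.5 − 3.7q = 78 + 2q → q* = 6.0526, p* = 90.1053.
At q = 1.7: demand price = 112.5 − 3.7·1.7 = 106.21; supply price = 78 + 2·1.7 = 81.4.
Δq = 6.0526 − 1.7 = 4.3526; wedge = 106.21 − 81.4 = 24.81.
The triangle = ½ × 4.3526 × 24.81 = 53.99.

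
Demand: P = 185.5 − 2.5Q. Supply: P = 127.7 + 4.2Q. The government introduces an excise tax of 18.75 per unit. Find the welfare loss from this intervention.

26.24

Competitive equilibrium: 185.5 − 2.5Q = 127.7 + 4.2Q → Q* = 8.6269, P* = 163.9328.
With the tax, the buyer price exceeds the seller price by 18.75: (185.5 − 2.5Q) − (127.7 + 4.2Q) = 18.75 → Q' = 5.8284.
ΔQ = 8.6269 − 5.8284 = 2.7985; the wedge equals the tax, 18.75.
Welfare loss = ½ × 2.7985 × 18.75 = 26.24.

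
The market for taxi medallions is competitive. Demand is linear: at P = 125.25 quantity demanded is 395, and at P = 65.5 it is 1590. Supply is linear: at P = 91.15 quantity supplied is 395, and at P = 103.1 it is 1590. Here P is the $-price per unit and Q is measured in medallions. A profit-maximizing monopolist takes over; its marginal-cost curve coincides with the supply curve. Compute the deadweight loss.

$5752.13

Demand slope = (65.5 − 125.25)/(1590 − 395) = −0.05, so P = 145 − 0.05Q.
Supply slope = (103.1 − 91.15)/(1590 − 395) = 0.01, so P = 87.2 + 0.01Q.
Competitive equilibrium: 145 − 0.05Q = 87.2 + 0.01Q → Q* = 963.33333, P* = 96.83333.
Marginal revenue: MR = 145 − 0.1Q. Set MR = MC: 145 − 0.1Q = 87.2 + 0.01Q → Q_m = 525.45455.
Price P_m = 145 − 0.05·525.45455 = 118.72727; MC(Q_m) = 87.2 + 0.01·525.45455 = 92.45455.
Competitive Q* = 963.33333, so ΔQ = 437.87878; wedge = 118.72727 − 92.45455 = 26.27272.
DWL = ½ × 437.87878 × 26.27272 = $5752.13.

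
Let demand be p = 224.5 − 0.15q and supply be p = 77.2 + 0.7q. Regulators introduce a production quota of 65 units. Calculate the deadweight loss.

Competitive equilibrium: 224.5 − 0.15q = 77.2 + 0.7q → q* = 173.2941, p* = 198.5059.
At q = 65: demand price = 224.5 − 0.15·65 = 214.75; supply price = 77.2 + 0.7·65 = 122.7.
Δq = 173.2941 − 65 = 108.2941; wedge = 214.75 − 122.7 = 92.05.
The triangle = ½ × 108.2941 × 92.05 = 4984.24.

4984.24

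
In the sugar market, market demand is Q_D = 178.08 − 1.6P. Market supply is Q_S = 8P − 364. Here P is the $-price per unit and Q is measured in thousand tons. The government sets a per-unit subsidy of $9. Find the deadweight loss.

$54 thousand

In inverse form: demand P = 111.3 − 0.625Q, supply P = 45.5 + 0.125Q.
Competitive equilibrium: 111.3 − 0.625Q = 45.5 + 0.125Q → Q* = 87.7333, P* = 56.4667.
The subsidy lowers effective supply by 9: P = 36.5 + 0.125Q.
New quantity: 111.3 − 0.625Q = 36.5 + 0.125Q → Q' = 99.7333.
Overproduction ΔQ = 99.7333 − 87.7333 = 12; wedge = subsidy = 9.
Welfare loss = ½ × 12 × 9 = $54 thousand.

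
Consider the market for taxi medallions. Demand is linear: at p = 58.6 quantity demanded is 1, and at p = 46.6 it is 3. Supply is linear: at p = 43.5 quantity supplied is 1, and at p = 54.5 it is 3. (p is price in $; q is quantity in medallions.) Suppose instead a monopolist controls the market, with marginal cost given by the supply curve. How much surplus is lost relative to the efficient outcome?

$3.62

Demand slope = (46.6 − 58.6)/(3 − 1) = −6, so p = 64.6 − 6q.
Supply slope = (54.5 − 43.5)/(3 − 1) = 5.5, so p = 38 + 5.5q.
Competitive equilibrium: 64.6 − 6q = 38 + 5.5q → q* = 2.313, p* = 50.7217.
Marginal revenue: MR = 64.6 − 12q. Set MR = MC: 64.6 − 12q = 38 + 5.5q → q_m = 1.52.
Price p_m = 64.6 − 6·1.52 = 55.48; MC(q_m) = 38 + 5.5·1.52 = 46.36.
Competitive q* = 2.313, so Δq = 0.793; wedge = 55.48 − 46.36 = 9.12.
DWL = ½ × 0.793 × 9.12 = $3.62.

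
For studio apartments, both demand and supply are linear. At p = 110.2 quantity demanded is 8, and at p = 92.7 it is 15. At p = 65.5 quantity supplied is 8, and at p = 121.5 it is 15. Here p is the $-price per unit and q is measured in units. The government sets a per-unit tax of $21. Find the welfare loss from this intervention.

Demand slope = (92.7 − 110.2)/(15 − 8) = −2.5, so p = 130.2 − 2.5q.
Supply slope = (121.5 − 65.5)/(15 − 8) = 8, so p = 1.5 + 8q.
Competitive equilibrium: 130.2 − 2.5q = 1.5 + 8q → q* = 12.2571, p* = 99.5571.
With the tax, the buyer price exceeds the seller price by 21: (130.2 − 2.5q) − (1.5 + 8q) = 21 → q' = 10.2571.
Δq = 12.2571 − 10.2571 = 2; the wedge equals the tax, 21.
Welfare loss = ½ × 2 × 21 = $21.

$21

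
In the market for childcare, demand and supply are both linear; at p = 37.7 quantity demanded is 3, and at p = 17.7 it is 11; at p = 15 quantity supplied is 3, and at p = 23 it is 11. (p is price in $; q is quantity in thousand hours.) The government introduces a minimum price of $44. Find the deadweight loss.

Demand slope = (17.7 − 37.7)/(11 − 3) = −2.5, so p = 45.2 − 2.5q.
Supply slope = (23 − 15)/(11 − 3) = 1, so p = 12 + q.
Competitive equilibrium: 45.2 − 2.5q = 12 + q → q* = 9.4857, p* = 21.4857.
At the floor p = 44, quantity demanded = (45.2 − 44)/2.5 = 0.48.
Sellers' marginal cost at q' = 0.48: 12 + 1·0.48 = 12.48.
Δq = 9.4857 − 0.48 = 9.0057; wedge = 44 − 12.48 = 31.52.
DWL = ½ × 9.0057 × 31.52 = $141.93 thousand.

$141.93 thousand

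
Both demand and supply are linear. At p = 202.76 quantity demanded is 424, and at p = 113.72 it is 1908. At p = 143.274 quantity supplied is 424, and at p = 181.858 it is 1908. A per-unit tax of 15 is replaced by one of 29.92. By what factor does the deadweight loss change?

3.979

Demand slope = (113.72 − 202.76)/(1908 − 424) = −0.06, so p = 228.2 − 0.06q.
Supply slope = (181.858 − 143.274)/(1908 − 424) = 0.026, so p = 132.25 + 0.026q.
Competitive equilibrium: 228.2 − 0.06q = 132.25 + 0.026q → q* = 1115.6977, p* = 161.2581.
For a per-unit tax t: Δq = t/0.086, so DWL = ½·t·(t/0.086) = t²/0.172.
At t = 15: DWL = 1308.140. At t = 29.92: DWL = 5204.688.
Ratio = (29.92/15)² = 3.979.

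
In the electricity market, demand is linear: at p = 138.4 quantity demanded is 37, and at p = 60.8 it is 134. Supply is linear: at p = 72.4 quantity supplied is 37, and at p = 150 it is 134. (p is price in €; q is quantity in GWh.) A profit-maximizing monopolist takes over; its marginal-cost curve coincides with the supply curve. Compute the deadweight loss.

€544.27

Demand slope = (60.8 − 138.4)/(134 − 37) = −0.8, so p = 168 − 0.8q.
Supply slope = (150 − 72.4)/(134 − 37) = 0.8, so p = 42.8 + 0.8q.
Competitive equilibrium: 168 − 0.8q = 42.8 + 0.8q → q* = 78.25, p* = 105.4.
Marginal revenue: MR = 168 − 1.6q. Set MR = MC: 168 − 1.6q = 42.8 + 0.8q → q_m = 52.1667.
Price p_m = 168 − 0.8·52.1667 = 126.2666; MC(q_m) = 42.8 + 0.8·52.1667 = 84.5334.
Competitive q* = 78.25, so Δq = 26.0833; wedge = 126.2666 − 84.5334 = 41.7332.
Deadweight loss = ½ × 26.0833 × 41.7332 = €544.27.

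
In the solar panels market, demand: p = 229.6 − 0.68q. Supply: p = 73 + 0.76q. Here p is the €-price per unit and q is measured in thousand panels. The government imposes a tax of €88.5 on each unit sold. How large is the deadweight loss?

€2719.53 thousand

Competitive equilibrium: 229.6 − 0.68q = 73 + 0.76q → q* = 108.75, p* = 155.65.
With the tax, the buyer price exceeds the seller price by 88.5: (229.6 − 0.68q) − (73 + 0.76q) = 88.5 → q' = 47.2917.
Δq = 108.75 − 47.2917 = 61.4583; the wedge equals the tax, 88.5.
DWL = ½ × 61.4583 × 88.5 = €2719.53 thousand.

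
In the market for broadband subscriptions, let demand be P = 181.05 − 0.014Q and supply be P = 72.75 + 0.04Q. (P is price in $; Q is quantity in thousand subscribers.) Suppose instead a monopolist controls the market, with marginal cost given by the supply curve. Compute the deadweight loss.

Competitive equilibrium: 181.05 − 0.014Q = 72.75 + 0.04Q → Q* = 2005.55556, P* = 152.97222.
Marginal revenue: MR = 181.05 − 0.028Q. Set MR = MC: 181.05 − 0.028Q = 72.75 + 0.04Q → Q_m = 1592.64706.
Price P_m = 181.05 − 0.014·1592.64706 = 158.75294; MC(Q_m) = 72.75 + 0.04·1592.64706 = 136.45588.
Competitive Q* = 2005.55556, so ΔQ = 412.9085; wedge = 158.75294 − 136.45588 = 22.29706.
DWL = ½ × 412.9085 × 22.29706 = $4603.32 thousand.

$4603.32 thousand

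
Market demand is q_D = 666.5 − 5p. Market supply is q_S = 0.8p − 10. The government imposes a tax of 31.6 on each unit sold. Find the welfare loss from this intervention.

In inverse form: demand p = 133.3 − 0.2q, supply p = 12.5 + 1.25q.
Competitive equilibrium: 133.3 − 0.2q = 12.5 + 1.25q → q* = 83.3103, p* = 116.6379.
With the tax, the buyer price exceeds the seller price by 31.6: (133.3 − 0.2q) − (12.5 + 1.25q) = 31.6 → q' = 61.5172.
Δq = 83.3103 − 61.5172 = 21.7931; the wedge equals the tax, 31.6.
DWL = ½ × 21.7931 × 31.6 = 344.33.

344.33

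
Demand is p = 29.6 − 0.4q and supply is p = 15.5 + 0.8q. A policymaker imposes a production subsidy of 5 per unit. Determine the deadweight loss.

Competitive equilibrium: 29.6 − 0.4q = 15.5 + 0.8q → q* = 11.75, p* = 24.9.
The subsidy lowers effective supply by 5: p = 10.5 + 0.8q.
New quantity: 29.6 − 0.4q = 10.5 + 0.8q → q' = 15.9167.
Overproduction Δq = 15.9167 − 11.75 = 4.1667; wedge = subsidy = 5.
The triangle = ½ × 4.1667 × 5 = 10.42.

10.42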